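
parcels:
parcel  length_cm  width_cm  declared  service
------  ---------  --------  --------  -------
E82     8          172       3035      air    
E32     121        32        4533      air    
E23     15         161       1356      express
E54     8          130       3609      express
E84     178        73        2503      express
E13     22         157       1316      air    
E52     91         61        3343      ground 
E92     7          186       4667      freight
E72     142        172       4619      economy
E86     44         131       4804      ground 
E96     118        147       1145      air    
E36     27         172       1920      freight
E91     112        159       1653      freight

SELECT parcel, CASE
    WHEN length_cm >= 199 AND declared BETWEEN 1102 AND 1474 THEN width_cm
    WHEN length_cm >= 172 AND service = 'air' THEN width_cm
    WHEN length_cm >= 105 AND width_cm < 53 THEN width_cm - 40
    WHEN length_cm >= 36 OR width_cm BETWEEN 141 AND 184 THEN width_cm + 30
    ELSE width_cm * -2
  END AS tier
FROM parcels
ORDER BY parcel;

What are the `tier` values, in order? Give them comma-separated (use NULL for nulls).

parcel=E13: length_cm >= 36 OR width_cm BETWEEN 141 AND 184 → 187
parcel=E23: length_cm >= 36 OR width_cm BETWEEN 141 AND 184 → 191
parcel=E32: length_cm >= 105 AND width_cm < 53 → -8
parcel=E36: length_cm >= 36 OR width_cm BETWEEN 141 AND 184 → 202
parcel=E52: length_cm >= 36 OR width_cm BETWEEN 141 AND 184 → 91
parcel=E54: ELSE → -260
parcel=E72: length_cm >= 36 OR width_cm BETWEEN 141 AND 184 → 202
parcel=E82: length_cm >= 36 OR width_cm BETWEEN 141 AND 184 → 202
parcel=E84: length_cm >= 36 OR width_cm BETWEEN 141 AND 184 → 103
parcel=E86: length_cm >= 36 OR width_cm BETWEEN 141 AND 184 → 161
parcel=E91: length_cm >= 36 OR width_cm BETWEEN 141 AND 184 → 189
parcel=E92: ELSE → -372
parcel=E96: length_cm >= 36 OR width_cm BETWEEN 141 AND 184 → 177

187, 191, -8, 202, 91, -260, 202, 202, 103, 161, 189, -372, 177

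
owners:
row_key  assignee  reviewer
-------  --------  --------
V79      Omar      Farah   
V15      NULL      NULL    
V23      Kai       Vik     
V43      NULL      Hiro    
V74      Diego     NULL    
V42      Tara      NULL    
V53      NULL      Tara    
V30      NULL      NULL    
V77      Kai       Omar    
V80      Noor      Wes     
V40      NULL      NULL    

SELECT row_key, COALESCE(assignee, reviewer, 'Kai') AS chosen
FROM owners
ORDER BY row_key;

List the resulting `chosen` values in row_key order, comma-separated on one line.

Kai, Kai, Kai, Kai, Tara, Hiro, Tara, Diego, Kai, Omar, Noor

row_key=V15: assignee=NULL, reviewer=NULL, → literal Kai → Kai
row_key=V23: assignee=Kai → Kai
row_key=V30: assignee=NULL, reviewer=NULL, → literal Kai → Kai
row_key=V40: assignee=NULL, reviewer=NULL, → literal Kai → Kai
row_key=V42: assignee=Tara → Tara
row_key=V43: assignee=NULL, reviewer=Hiro → Hiro
row_key=V53: assignee=NULL, reviewer=Tara → Tara
row_key=V74: assignee=Diego → Diego
row_key=V77: assignee=Kai → Kai
row_key=V79: assignee=Omar → Omar
row_key=V80: assignee=Noor → Noor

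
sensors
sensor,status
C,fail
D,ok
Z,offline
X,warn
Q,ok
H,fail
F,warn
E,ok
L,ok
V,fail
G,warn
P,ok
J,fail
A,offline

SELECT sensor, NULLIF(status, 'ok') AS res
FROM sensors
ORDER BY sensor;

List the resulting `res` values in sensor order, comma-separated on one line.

sensor=A: status=offline vs ok: differ → offline
sensor=C: status=fail vs ok: differ → fail
sensor=D: status=ok vs ok: equal → NULL
sensor=E: status=ok vs ok: equal → NULL
sensor=F: status=warn vs ok: differ → warn
sensor=G: status=warn vs ok: differ → warn
sensor=H: status=fail vs ok: differ → fail
sensor=J: status=fail vs ok: differ → fail
sensor=L: status=ok vs ok: equal → NULL
sensor=P: status=ok vs ok: equal → NULL
sensor=Q: status=ok vs ok: equal → NULL
sensor=V: status=fail vs ok: differ → fail
sensor=X: status=warn vs ok: differ → warn
sensor=Z: status=offline vs ok: differ → offline

offline, fail, NULL, NULL, warn, warn, fail, fail, NULL, NULL, NULL, fail, warn, offline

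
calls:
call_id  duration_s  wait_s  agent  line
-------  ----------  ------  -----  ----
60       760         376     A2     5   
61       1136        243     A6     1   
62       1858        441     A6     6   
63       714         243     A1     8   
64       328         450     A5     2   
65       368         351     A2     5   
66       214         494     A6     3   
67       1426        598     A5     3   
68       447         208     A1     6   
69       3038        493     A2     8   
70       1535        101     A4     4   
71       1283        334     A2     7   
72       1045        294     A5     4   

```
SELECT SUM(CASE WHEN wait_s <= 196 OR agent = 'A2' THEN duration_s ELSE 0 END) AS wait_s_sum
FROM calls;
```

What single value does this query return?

call_id=60: ✓ → 760
call_id=61: ✗
call_id=62: ✗
call_id=63: ✗
call_id=64: ✗
call_id=65: ✓ → 368
call_id=66: ✗
call_id=67: ✗
call_id=68: ✗
call_id=69: ✓ → 3038
call_id=70: ✓ → 1535
call_id=71: ✓ → 1283
call_id=72: ✗
wait_s_sum = 760 + 368 + 3038 + 1535 + 1283 = 6984

6984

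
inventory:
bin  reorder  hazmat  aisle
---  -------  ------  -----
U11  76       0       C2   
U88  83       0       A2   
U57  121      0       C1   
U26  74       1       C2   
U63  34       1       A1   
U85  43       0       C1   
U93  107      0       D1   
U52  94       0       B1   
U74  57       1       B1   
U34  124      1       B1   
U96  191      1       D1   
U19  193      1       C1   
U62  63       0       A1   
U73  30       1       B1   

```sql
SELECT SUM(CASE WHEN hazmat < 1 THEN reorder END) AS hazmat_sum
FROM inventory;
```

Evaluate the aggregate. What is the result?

587

bin=U11: ✓ → 76
bin=U88: ✓ → 83
bin=U57: ✓ → 121
bin=U26: ✗
bin=U63: ✗
bin=U85: ✓ → 43
bin=U93: ✓ → 107
bin=U52: ✓ → 94
bin=U74: ✗
bin=U34: ✗
bin=U96: ✗
bin=U19: ✗
bin=U62: ✓ → 63
bin=U73: ✗
hazmat_sum = 76 + 83 + 121 + 43 + 107 + 94 + 63 = 587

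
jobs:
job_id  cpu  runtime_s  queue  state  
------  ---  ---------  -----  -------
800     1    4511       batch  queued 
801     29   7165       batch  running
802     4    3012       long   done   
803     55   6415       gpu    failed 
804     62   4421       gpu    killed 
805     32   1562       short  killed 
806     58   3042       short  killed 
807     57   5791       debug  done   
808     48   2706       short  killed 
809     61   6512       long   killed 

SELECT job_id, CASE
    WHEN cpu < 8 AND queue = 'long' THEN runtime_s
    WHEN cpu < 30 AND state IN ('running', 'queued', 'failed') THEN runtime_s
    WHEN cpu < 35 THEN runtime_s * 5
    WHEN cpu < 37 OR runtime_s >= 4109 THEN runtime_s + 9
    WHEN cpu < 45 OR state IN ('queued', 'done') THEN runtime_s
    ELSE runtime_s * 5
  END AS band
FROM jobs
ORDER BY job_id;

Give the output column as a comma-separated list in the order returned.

4511, 7165, 3012, 6424, 4430, 7810, 15210, 5800, 13530, 6521

job_id=800: cpu < 30 AND state IN ('running', 'queued', 'failed') → 4511
job_id=801: cpu < 30 AND state IN ('running', 'queued', 'failed') → 7165
job_id=802: cpu < 8 AND queue = 'long' → 3012
job_id=803: cpu < 37 OR runtime_s >= 4109 → 6424
job_id=804: cpu < 37 OR runtime_s >= 4109 → 4430
job_id=805: cpu < 35 → 7810
job_id=806: ELSE → 15210
job_id=807: cpu < 37 OR runtime_s >= 4109 → 5800
job_id=808: ELSE → 13530
job_id=809: cpu < 37 OR runtime_s >= 4109 → 6521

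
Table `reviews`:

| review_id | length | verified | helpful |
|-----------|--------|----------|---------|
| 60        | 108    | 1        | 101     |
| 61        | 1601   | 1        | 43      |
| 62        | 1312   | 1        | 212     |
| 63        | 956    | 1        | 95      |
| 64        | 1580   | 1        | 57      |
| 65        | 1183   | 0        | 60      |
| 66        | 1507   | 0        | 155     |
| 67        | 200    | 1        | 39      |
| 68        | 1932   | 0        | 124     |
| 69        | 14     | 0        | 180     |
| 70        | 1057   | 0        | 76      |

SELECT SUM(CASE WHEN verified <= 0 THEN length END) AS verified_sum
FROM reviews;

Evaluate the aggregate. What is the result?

review_id=60: ✗
review_id=61: ✗
review_id=62: ✗
review_id=63: ✗
review_id=64: ✗
review_id=65: ✓ → 1183
review_id=66: ✓ → 1507
review_id=67: ✗
review_id=68: ✓ → 1932
review_id=69: ✓ → 14
review_id=70: ✓ → 1057
verified_sum = 1183 + 1507 + 1932 + 14 + 1057 = 5693

5693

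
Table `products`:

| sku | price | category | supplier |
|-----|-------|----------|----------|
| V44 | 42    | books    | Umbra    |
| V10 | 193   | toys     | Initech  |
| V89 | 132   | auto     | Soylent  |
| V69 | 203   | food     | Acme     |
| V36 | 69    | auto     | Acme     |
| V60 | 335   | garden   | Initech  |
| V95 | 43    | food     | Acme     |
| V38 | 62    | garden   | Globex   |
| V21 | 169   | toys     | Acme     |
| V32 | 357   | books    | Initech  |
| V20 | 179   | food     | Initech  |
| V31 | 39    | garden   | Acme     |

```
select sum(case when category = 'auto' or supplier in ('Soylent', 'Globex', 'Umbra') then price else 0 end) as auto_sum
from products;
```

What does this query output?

sku=V44: ✓ → 42
sku=V10: ✗
sku=V89: ✓ → 132
sku=V69: ✗
sku=V36: ✓ → 69
sku=V60: ✗
sku=V95: ✗
sku=V38: ✓ → 62
sku=V21: ✗
sku=V32: ✗
sku=V20: ✗
sku=V31: ✗
auto_sum = 42 + 132 + 69 + 62 = 305

305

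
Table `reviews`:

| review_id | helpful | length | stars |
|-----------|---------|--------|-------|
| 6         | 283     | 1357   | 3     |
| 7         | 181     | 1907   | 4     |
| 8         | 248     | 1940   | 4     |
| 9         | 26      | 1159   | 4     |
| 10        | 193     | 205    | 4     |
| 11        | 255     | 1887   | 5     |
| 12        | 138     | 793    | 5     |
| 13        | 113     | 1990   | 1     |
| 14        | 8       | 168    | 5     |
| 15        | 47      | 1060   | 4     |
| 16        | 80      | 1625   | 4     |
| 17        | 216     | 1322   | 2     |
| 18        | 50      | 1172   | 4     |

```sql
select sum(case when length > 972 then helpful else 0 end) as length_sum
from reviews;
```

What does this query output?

1499

review_id=6: ✓ → 283
review_id=7: ✓ → 181
review_id=8: ✓ → 248
review_id=9: ✓ → 26
review_id=10: ✗
review_id=11: ✓ → 255
review_id=12: ✗
review_id=13: ✓ → 113
review_id=14: ✗
review_id=15: ✓ → 47
review_id=16: ✓ → 80
review_id=17: ✓ → 216
review_id=18: ✓ → 50
length_sum = 283 + 181 + 248 + 26 + 255 + 113 + 47 + 80 + 216 + 50 = 1499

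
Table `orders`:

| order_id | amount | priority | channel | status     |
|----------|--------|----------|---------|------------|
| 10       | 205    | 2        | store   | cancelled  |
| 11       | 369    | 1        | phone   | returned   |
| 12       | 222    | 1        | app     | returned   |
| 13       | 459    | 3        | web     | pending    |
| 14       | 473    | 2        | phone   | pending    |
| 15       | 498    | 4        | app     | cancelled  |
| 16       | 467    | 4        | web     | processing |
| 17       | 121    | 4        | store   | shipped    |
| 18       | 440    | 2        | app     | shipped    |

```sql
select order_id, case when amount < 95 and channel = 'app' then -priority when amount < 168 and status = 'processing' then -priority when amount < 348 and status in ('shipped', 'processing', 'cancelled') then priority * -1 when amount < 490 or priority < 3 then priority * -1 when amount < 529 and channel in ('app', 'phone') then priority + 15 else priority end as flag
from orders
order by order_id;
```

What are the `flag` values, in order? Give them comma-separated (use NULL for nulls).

-2, -1, -1, -3, -2, 19, -4, -4, -2

order_id=10: amount < 348 and status in ('shipped', 'processing', 'cancelled') → -2
order_id=11: amount < 490 or priority < 3 → -1
order_id=12: amount < 490 or priority < 3 → -1
order_id=13: amount < 490 or priority < 3 → -3
order_id=14: amount < 490 or priority < 3 → -2
order_id=15: amount < 529 and channel in ('app', 'phone') → 19
order_id=16: amount < 490 or priority < 3 → -4
order_id=17: amount < 348 and status in ('shipped', 'processing', 'cancelled') → -4
order_id=18: amount < 490 or priority < 3 → -2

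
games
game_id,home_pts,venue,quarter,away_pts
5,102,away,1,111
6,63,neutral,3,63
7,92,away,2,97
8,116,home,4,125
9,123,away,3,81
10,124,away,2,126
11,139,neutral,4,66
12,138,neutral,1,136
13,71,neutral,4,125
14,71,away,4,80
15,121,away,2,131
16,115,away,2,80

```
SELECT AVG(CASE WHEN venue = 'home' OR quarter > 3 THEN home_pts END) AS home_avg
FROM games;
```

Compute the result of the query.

game_id=5: ✗
game_id=6: ✗
game_id=7: ✗
game_id=8: ✓ → 116
game_id=9: ✗
game_id=10: ✗
game_id=11: ✓ → 139
game_id=12: ✗
game_id=13: ✓ → 71
game_id=14: ✓ → 71
game_id=15: ✗
game_id=16: ✗
home_avg = (116 + 139 + 71 + 71) / 4 = 99.25

99.25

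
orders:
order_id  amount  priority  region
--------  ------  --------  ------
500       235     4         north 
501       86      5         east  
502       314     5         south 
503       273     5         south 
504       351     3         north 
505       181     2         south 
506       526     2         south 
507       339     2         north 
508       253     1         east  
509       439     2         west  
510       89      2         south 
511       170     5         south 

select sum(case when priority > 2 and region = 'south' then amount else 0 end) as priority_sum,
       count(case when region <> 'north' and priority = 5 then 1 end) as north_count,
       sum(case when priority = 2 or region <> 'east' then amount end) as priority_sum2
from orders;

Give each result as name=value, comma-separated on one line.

priority_sum=757, north_count=4, priority_sum2=2917

[priority_sum: priority > 2 and region = 'south']
order_id=500: ✗
order_id=501: ✗
order_id=502: ✓ → 314
order_id=503: ✓ → 273
order_id=504: ✗
order_id=505: ✗
order_id=506: ✗
order_id=507: ✗
order_id=508: ✗
order_id=509: ✗
order_id=510: ✗
order_id=511: ✓ → 170
priority_sum = 314 + 273 + 170 = 757
—
[north_count: region <> 'north' and priority = 5]
order_id=500: ✗
order_id=501: ✓ → 1
order_id=502: ✓ → 1
order_id=503: ✓ → 1
order_id=504: ✗
order_id=505: ✗
order_id=506: ✗
order_id=507: ✗
order_id=508: ✗
order_id=509: ✗
order_id=510: ✗
order_id=511: ✓ → 1
north_count = COUNT(1, 1, 1, 1) = 4
—
[priority_sum2: priority = 2 or region <> 'east']
order_id=500: ✓ → 235
order_id=501: ✗
order_id=502: ✓ → 314
order_id=503: ✓ → 273
order_id=504: ✓ → 351
order_id=505: ✓ → 181
order_id=506: ✓ → 526
order_id=507: ✓ → 339
order_id=508: ✗
order_id=509: ✓ → 439
order_id=510: ✓ → 89
order_id=511: ✓ → 170
priority_sum2 = 235 + 314 + 273 + 351 + 181 + 526 + 339 + 439 + 89 + 170 = 2917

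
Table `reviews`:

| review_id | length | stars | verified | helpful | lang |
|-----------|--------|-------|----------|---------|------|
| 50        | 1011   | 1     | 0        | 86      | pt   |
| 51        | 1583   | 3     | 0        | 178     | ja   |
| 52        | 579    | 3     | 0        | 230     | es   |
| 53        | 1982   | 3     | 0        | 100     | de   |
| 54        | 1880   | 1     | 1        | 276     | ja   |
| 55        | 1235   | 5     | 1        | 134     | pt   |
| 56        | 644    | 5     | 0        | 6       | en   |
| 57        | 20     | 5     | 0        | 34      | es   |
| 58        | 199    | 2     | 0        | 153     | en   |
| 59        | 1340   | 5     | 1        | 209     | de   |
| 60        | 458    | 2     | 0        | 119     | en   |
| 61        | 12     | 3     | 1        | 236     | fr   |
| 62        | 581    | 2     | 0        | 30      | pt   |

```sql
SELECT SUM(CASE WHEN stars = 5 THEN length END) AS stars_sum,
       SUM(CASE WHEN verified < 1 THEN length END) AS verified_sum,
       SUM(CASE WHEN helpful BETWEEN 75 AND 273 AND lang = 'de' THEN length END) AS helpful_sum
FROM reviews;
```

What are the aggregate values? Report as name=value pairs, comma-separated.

stars_sum=3239, verified_sum=7057, helpful_sum=3322

[stars_sum: stars = 5]
review_id=50: ✗
review_id=51: ✗
review_id=52: ✗
review_id=53: ✗
review_id=54: ✗
review_id=55: ✓ → 1235
review_id=56: ✓ → 644
review_id=57: ✓ → 20
review_id=58: ✗
review_id=59: ✓ → 1340
review_id=60: ✗
review_id=61: ✗
review_id=62: ✗
stars_sum = 1235 + 644 + 20 + 1340 = 3239
—
[verified_sum: verified < 1]
review_id=50: ✓ → 1011
review_id=51: ✓ → 1583
review_id=52: ✓ → 579
review_id=53: ✓ → 1982
review_id=54: ✗
review_id=55: ✗
review_id=56: ✓ → 644
review_id=57: ✓ → 20
review_id=58: ✓ → 199
review_id=59: ✗
review_id=60: ✓ → 458
review_id=61: ✗
review_id=62: ✓ → 581
verified_sum = 1011 + 1583 + 579 + 1982 + 644 + 20 + 199 + 458 + 581 = 7057
—
[helpful_sum: helpful BETWEEN 75 AND 273 AND lang = 'de']
review_id=50: ✗
review_id=51: ✗
review_id=52: ✗
review_id=53: ✓ → 1982
review_id=54: ✗
review_id=55: ✗
review_id=56: ✗
review_id=57: ✗
review_id=58: ✗
review_id=59: ✓ → 1340
review_id=60: ✗
review_id=61: ✗
review_id=62: ✗
helpful_sum = 1982 + 1340 = 3322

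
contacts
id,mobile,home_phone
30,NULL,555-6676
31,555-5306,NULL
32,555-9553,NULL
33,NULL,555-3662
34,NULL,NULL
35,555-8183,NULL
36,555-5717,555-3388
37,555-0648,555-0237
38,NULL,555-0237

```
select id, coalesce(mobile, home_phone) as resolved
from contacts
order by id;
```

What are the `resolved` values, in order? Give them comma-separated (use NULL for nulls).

id=30: mobile=NULL, home_phone=555-6676 → 555-6676
id=31: mobile=555-5306 → 555-5306
id=32: mobile=555-9553 → 555-9553
id=33: mobile=NULL, home_phone=555-3662 → 555-3662
id=34: mobile=NULL, home_phone=NULL (all NULL) → NULL
id=35: mobile=555-8183 → 555-8183
id=36: mobile=555-5717 → 555-5717
id=37: mobile=555-0648 → 555-0648
id=38: mobile=NULL, home_phone=555-0237 → 555-0237

555-6676, 555-5306, 555-9553, 555-3662, NULL, 555-8183, 555-5717, 555-0648, 555-0237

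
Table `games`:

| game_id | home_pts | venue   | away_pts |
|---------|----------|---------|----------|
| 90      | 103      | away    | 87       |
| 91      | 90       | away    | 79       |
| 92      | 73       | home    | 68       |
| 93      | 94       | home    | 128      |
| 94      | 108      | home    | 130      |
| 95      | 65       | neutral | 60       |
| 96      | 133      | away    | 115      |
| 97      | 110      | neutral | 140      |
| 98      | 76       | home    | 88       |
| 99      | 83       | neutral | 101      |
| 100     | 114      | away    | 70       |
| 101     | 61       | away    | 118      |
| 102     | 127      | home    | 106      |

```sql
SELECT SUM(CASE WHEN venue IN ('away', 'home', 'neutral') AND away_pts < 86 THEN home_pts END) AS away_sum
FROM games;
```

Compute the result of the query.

342

game_id=90: ✗
game_id=91: ✓ → 90
game_id=92: ✓ → 73
game_id=93: ✗
game_id=94: ✗
game_id=95: ✓ → 65
game_id=96: ✗
game_id=97: ✗
game_id=98: ✗
game_id=99: ✗
game_id=100: ✓ → 114
game_id=101: ✗
game_id=102: ✗
away_sum = 90 + 73 + 65 + 114 = 342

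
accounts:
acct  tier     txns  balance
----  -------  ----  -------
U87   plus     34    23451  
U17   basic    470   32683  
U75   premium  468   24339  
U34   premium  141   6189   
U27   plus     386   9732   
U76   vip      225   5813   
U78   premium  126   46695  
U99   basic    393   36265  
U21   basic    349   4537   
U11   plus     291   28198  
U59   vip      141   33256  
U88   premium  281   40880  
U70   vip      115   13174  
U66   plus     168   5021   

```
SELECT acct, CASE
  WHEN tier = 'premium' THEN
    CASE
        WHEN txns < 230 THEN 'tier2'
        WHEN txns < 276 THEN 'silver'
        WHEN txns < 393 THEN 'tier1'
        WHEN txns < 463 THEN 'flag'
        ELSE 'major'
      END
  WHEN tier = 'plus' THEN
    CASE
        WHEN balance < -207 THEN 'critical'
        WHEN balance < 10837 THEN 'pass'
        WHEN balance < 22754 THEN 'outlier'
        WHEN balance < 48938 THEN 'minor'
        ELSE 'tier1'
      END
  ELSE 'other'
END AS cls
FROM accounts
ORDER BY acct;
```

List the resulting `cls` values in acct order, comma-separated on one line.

acct=U11: tier='plus' → inner[balance < 48938] → minor
acct=U17: tier='basic' → outer ELSE → other
acct=U21: tier='basic' → outer ELSE → other
acct=U27: tier='plus' → inner[balance < 10837] → pass
acct=U34: tier='premium' → inner[txns < 230] → tier2
acct=U59: tier='vip' → outer ELSE → other
acct=U66: tier='plus' → inner[balance < 10837] → pass
acct=U70: tier='vip' → outer ELSE → other
acct=U75: tier='premium' → inner[ELSE] → major
acct=U76: tier='vip' → outer ELSE → other
acct=U78: tier='premium' → inner[txns < 230] → tier2
acct=U87: tier='plus' → inner[balance < 48938] → minor
acct=U88: tier='premium' → inner[txns < 393] → tier1
acct=U99: tier='basic' → outer ELSE → other

minor, other, other, pass, tier2, other, pass, other, major, other, tier2, minor, tier1, other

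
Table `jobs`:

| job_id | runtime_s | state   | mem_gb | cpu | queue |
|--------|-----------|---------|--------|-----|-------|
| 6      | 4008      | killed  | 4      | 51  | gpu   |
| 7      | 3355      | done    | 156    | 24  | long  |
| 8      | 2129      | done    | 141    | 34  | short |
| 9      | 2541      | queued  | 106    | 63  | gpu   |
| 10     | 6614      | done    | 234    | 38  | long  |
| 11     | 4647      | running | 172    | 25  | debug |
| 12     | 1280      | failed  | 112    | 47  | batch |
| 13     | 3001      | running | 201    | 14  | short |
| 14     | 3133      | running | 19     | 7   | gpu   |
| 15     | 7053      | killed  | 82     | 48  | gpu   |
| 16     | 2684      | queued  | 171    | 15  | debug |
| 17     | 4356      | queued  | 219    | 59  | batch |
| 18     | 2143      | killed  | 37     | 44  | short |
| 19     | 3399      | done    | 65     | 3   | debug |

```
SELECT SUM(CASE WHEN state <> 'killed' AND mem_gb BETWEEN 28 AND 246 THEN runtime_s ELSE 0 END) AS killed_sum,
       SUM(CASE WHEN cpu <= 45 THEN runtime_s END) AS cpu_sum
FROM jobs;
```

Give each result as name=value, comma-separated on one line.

killed_sum=34006, cpu_sum=31105

[killed_sum: state <> 'killed' AND mem_gb BETWEEN 28 AND 246]
job_id=6: ✗
job_id=7: ✓ → 3355
job_id=8: ✓ → 2129
job_id=9: ✓ → 2541
job_id=10: ✓ → 6614
job_id=11: ✓ → 4647
job_id=12: ✓ → 1280
job_id=13: ✓ → 3001
job_id=14: ✗
job_id=15: ✗
job_id=16: ✓ → 2684
job_id=17: ✓ → 4356
job_id=18: ✗
job_id=19: ✓ → 3399
killed_sum = 3355 + 2129 + 2541 + 6614 + 4647 + 1280 + 3001 + 2684 + 4356 + 3399 = 34006
—
[cpu_sum: cpu <= 45]
job_id=6: ✗
job_id=7: ✓ → 3355
job_id=8: ✓ → 2129
job_id=9: ✗
job_id=10: ✓ → 6614
job_id=11: ✓ → 4647
job_id=12: ✗
job_id=13: ✓ → 3001
job_id=14: ✓ → 3133
job_id=15: ✗
job_id=16: ✓ → 2684
job_id=17: ✗
job_id=18: ✓ → 2143
job_id=19: ✓ → 3399
cpu_sum = 3355 + 2129 + 6614 + 4647 + 3001 + 3133 + 2684 + 2143 + 3399 = 31105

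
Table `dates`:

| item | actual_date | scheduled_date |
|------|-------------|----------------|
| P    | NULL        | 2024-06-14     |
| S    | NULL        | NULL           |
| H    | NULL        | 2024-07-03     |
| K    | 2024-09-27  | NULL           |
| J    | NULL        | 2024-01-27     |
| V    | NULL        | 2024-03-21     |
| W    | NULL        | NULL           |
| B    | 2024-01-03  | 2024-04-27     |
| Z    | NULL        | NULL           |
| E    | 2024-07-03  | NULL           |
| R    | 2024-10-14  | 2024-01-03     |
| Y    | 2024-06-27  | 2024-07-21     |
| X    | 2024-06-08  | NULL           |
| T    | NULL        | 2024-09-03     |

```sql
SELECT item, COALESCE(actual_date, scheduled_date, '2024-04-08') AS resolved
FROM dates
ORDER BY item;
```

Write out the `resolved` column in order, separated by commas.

item=B: actual_date=2024-01-03 → 2024-01-03
item=E: actual_date=2024-07-03 → 2024-07-03
item=H: actual_date=NULL, scheduled_date=2024-07-03 → 2024-07-03
item=J: actual_date=NULL, scheduled_date=2024-01-27 → 2024-01-27
item=K: actual_date=2024-09-27 → 2024-09-27
item=P: actual_date=NULL, scheduled_date=2024-06-14 → 2024-06-14
item=R: actual_date=2024-10-14 → 2024-10-14
item=S: actual_date=NULL, scheduled_date=NULL, → literal 2024-04-08 → 2024-04-08
item=T: actual_date=NULL, scheduled_date=2024-09-03 → 2024-09-03
item=V: actual_date=NULL, scheduled_date=2024-03-21 → 2024-03-21
item=W: actual_date=NULL, scheduled_date=NULL, → literal 2024-04-08 → 2024-04-08
item=X: actual_date=2024-06-08 → 2024-06-08
item=Y: actual_date=2024-06-27 → 2024-06-27
item=Z: actual_date=NULL, scheduled_date=NULL, → literal 2024-04-08 → 2024-04-08

2024-01-03, 2024-07-03, 2024-07-03, 2024-01-27, 2024-09-27, 2024-06-14, 2024-10-14, 2024-04-08, 2024-09-03, 2024-03-21, 2024-04-08, 2024-06-08, 2024-06-27, 2024-04-08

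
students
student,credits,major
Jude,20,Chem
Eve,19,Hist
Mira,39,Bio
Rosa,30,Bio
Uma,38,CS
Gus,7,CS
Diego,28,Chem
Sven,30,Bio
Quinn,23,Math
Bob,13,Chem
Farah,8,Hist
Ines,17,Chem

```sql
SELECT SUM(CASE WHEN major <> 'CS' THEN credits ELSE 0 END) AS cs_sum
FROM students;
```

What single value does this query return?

student=Jude: ✓ → 20
student=Eve: ✓ → 19
student=Mira: ✓ → 39
student=Rosa: ✓ → 30
student=Uma: ✗
student=Gus: ✗
student=Diego: ✓ → 28
student=Sven: ✓ → 30
student=Quinn: ✓ → 23
student=Bob: ✓ → 13
student=Farah: ✓ → 8
student=Ines: ✓ → 17
cs_sum = 20 + 19 + 39 + 30 + 28 + 30 + 23 + 13 + 8 + 17 = 227

227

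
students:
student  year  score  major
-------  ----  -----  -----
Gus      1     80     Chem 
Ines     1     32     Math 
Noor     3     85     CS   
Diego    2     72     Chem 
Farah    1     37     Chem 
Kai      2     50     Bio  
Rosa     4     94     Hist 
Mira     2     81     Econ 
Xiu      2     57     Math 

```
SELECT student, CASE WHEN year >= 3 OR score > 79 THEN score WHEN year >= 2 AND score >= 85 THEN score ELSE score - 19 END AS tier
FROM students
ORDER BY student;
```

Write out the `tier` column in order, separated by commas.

student=Diego: ELSE → 53
student=Farah: ELSE → 18
student=Gus: year >= 3 OR score > 79 → 80
student=Ines: ELSE → 13
student=Kai: ELSE → 31
student=Mira: year >= 3 OR score > 79 → 81
student=Noor: year >= 3 OR score > 79 → 85
student=Rosa: year >= 3 OR score > 79 → 94
student=Xiu: ELSE → 38

53, 18, 80, 13, 31, 81, 85, 94, 38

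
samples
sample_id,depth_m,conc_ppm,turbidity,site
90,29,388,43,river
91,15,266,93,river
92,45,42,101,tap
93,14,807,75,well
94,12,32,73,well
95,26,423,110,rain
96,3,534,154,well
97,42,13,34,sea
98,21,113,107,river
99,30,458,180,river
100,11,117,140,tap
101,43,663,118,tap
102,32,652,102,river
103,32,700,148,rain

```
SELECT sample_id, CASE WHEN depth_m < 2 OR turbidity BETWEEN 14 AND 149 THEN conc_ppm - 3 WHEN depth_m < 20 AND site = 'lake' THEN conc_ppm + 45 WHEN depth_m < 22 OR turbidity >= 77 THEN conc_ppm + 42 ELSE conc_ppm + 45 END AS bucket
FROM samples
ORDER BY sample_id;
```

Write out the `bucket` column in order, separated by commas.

sample_id=90: depth_m < 2 OR turbidity BETWEEN 14 AND 149 → 385
sample_id=91: depth_m < 2 OR turbidity BETWEEN 14 AND 149 → 263
sample_id=92: depth_m < 2 OR turbidity BETWEEN 14 AND 149 → 39
sample_id=93: depth_m < 2 OR turbidity BETWEEN 14 AND 149 → 804
sample_id=94: depth_m < 2 OR turbidity BETWEEN 14 AND 149 → 29
sample_id=95: depth_m < 2 OR turbidity BETWEEN 14 AND 149 → 420
sample_id=96: depth_m < 22 OR turbidity >= 77 → 576
sample_id=97: depth_m < 2 OR turbidity BETWEEN 14 AND 149 → 10
sample_id=98: depth_m < 2 OR turbidity BETWEEN 14 AND 149 → 110
sample_id=99: depth_m < 22 OR turbidity >= 77 → 500
sample_id=100: depth_m < 2 OR turbidity BETWEEN 14 AND 149 → 114
sample_id=101: depth_m < 2 OR turbidity BETWEEN 14 AND 149 → 660
sample_id=102: depth_m < 2 OR turbidity BETWEEN 14 AND 149 → 649
sample_id=103: depth_m < 2 OR turbidity BETWEEN 14 AND 149 → 697

385, 263, 39, 804, 29, 420, 576, 10, 110, 500, 114, 660, 649, 697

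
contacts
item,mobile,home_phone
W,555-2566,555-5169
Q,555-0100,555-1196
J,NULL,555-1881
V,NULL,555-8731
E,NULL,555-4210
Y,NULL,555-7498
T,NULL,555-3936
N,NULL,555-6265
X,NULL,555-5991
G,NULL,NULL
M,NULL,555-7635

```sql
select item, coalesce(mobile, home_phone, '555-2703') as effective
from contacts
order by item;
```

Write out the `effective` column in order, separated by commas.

item=E: mobile=NULL, home_phone=555-4210 → 555-4210
item=G: mobile=NULL, home_phone=NULL, → literal 555-2703 → 555-2703
item=J: mobile=NULL, home_phone=555-1881 → 555-1881
item=M: mobile=NULL, home_phone=555-7635 → 555-7635
item=N: mobile=NULL, home_phone=555-6265 → 555-6265
item=Q: mobile=555-0100 → 555-0100
item=T: mobile=NULL, home_phone=555-3936 → 555-3936
item=V: mobile=NULL, home_phone=555-8731 → 555-8731
item=W: mobile=555-2566 → 555-2566
item=X: mobile=NULL, home_phone=555-5991 → 555-5991
item=Y: mobile=NULL, home_phone=555-7498 → 555-7498

555-4210, 555-2703, 555-1881, 555-7635, 555-6265, 555-0100, 555-3936, 555-8731, 555-2566, 555-5991, 555-7498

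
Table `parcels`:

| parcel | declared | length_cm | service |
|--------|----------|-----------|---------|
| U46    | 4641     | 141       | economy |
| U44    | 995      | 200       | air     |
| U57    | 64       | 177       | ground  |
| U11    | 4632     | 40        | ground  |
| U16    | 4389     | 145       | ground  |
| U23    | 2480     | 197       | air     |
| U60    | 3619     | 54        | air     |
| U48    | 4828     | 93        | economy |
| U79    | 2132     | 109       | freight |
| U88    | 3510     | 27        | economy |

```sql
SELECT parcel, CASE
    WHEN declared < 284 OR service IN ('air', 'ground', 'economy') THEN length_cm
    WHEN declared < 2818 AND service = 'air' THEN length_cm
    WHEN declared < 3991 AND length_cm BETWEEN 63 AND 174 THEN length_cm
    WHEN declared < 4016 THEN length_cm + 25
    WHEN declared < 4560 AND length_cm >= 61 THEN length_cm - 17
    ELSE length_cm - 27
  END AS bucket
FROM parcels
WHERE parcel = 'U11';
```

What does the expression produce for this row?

40

parcel = U11: declared=4632, length_cm=40, service=ground.
declared < 284 OR service IN ('air', 'ground', 'economy') → true → 40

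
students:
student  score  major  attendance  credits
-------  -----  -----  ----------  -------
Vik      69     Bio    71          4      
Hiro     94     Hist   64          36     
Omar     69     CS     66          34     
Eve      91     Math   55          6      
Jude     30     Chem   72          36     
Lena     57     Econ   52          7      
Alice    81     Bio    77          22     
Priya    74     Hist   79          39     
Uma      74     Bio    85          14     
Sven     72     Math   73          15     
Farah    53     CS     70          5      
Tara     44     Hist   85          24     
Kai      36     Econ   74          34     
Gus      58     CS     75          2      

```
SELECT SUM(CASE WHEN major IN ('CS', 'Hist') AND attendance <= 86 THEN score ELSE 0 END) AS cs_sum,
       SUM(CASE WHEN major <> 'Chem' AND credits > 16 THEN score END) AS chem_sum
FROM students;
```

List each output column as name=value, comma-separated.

cs_sum=392, chem_sum=398

[cs_sum: major IN ('CS', 'Hist') AND attendance <= 86]
student=Vik: ✗
student=Hiro: ✓ → 94
student=Omar: ✓ → 69
student=Eve: ✗
student=Jude: ✗
student=Lena: ✗
student=Alice: ✗
student=Priya: ✓ → 74
student=Uma: ✗
student=Sven: ✗
student=Farah: ✓ → 53
student=Tara: ✓ → 44
student=Kai: ✗
student=Gus: ✓ → 58
cs_sum = 94 + 69 + 74 + 53 + 44 + 58 = 392
—
[chem_sum: major <> 'Chem' AND credits > 16]
student=Vik: ✗
student=Hiro: ✓ → 94
student=Omar: ✓ → 69
student=Eve: ✗
student=Jude: ✗
student=Lena: ✗
student=Alice: ✓ → 81
student=Priya: ✓ → 74
student=Uma: ✗
student=Sven: ✗
student=Farah: ✗
student=Tara: ✓ → 44
student=Kai: ✓ → 36
student=Gus: ✗
chem_sum = 94 + 69 + 81 + 74 + 44 + 36 = 398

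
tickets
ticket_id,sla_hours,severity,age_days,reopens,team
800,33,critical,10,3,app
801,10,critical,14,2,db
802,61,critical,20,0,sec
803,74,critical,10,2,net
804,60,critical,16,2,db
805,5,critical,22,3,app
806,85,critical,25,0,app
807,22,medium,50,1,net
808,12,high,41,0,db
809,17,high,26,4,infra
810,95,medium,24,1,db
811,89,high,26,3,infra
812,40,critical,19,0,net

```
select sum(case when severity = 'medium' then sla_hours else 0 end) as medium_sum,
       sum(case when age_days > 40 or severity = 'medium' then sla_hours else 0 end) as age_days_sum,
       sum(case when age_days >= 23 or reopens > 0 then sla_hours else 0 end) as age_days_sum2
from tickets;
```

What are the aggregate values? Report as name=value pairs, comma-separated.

[medium_sum: severity = 'medium']
ticket_id=800: ✗
ticket_id=801: ✗
ticket_id=802: ✗
ticket_id=803: ✗
ticket_id=804: ✗
ticket_id=805: ✗
ticket_id=806: ✗
ticket_id=807: ✓ → 22
ticket_id=808: ✗
ticket_id=809: ✗
ticket_id=810: ✓ → 95
ticket_id=811: ✗
ticket_id=812: ✗
medium_sum = 22 + 95 = 117
—
[age_days_sum: age_days > 40 or severity = 'medium']
ticket_id=800: ✗
ticket_id=801: ✗
ticket_id=802: ✗
ticket_id=803: ✗
ticket_id=804: ✗
ticket_id=805: ✗
ticket_id=806: ✗
ticket_id=807: ✓ → 22
ticket_id=808: ✓ → 12
ticket_id=809: ✗
ticket_id=810: ✓ → 95
ticket_id=811: ✗
ticket_id=812: ✗
age_days_sum = 22 + 12 + 95 = 129
—
[age_days_sum2: age_days >= 23 or reopens > 0]
ticket_id=800: ✓ → 33
ticket_id=801: ✓ → 10
ticket_id=802: ✗
ticket_id=803: ✓ → 74
ticket_id=804: ✓ → 60
ticket_id=805: ✓ → 5
ticket_id=806: ✓ → 85
ticket_id=807: ✓ → 22
ticket_id=808: ✓ → 12
ticket_id=809: ✓ → 17
ticket_id=810: ✓ → 95
ticket_id=811: ✓ → 89
ticket_id=812: ✗
age_days_sum2 = 33 + 10 + 74 + 60 + 5 + 85 + 22 + 12 + 17 + 95 + 89 = 502

medium_sum=117, age_days_sum=129, age_days_sum2=502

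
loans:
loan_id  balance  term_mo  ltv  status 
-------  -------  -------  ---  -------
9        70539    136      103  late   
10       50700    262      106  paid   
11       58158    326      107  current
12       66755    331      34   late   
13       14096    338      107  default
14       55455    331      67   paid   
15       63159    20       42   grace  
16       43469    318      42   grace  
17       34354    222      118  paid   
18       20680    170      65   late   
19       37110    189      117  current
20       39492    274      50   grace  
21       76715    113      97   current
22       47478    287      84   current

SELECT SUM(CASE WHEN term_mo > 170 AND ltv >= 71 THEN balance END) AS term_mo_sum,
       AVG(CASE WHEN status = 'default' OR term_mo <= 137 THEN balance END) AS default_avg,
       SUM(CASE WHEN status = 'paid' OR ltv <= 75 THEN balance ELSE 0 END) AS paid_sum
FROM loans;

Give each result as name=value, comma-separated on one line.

[term_mo_sum: term_mo > 170 AND ltv >= 71]
loan_id=9: ✗
loan_id=10: ✓ → 50700
loan_id=11: ✓ → 58158
loan_id=12: ✗
loan_id=13: ✓ → 14096
loan_id=14: ✗
loan_id=15: ✗
loan_id=16: ✗
loan_id=17: ✓ → 34354
loan_id=18: ✗
loan_id=19: ✓ → 37110
loan_id=20: ✗
loan_id=21: ✗
loan_id=22: ✓ → 47478
term_mo_sum = 50700 + 58158 + 14096 + 34354 + 37110 + 47478 = 241896
—
[default_avg: status = 'default' OR term_mo <= 137]
loan_id=9: ✓ → 70539
loan_id=10: ✗
loan_id=11: ✗
loan_id=12: ✗
loan_id=13: ✓ → 14096
loan_id=14: ✗
loan_id=15: ✓ → 63159
loan_id=16: ✗
loan_id=17: ✗
loan_id=18: ✗
loan_id=19: ✗
loan_id=20: ✗
loan_id=21: ✓ → 76715
loan_id=22: ✗
default_avg = (70539 + 14096 + 63159 + 76715) / 4 = 56127.25
—
[paid_sum: status = 'paid' OR ltv <= 75]
loan_id=9: ✗
loan_id=10: ✓ → 50700
loan_id=11: ✗
loan_id=12: ✓ → 66755
loan_id=13: ✗
loan_id=14: ✓ → 55455
loan_id=15: ✓ → 63159
loan_id=16: ✓ → 43469
loan_id=17: ✓ → 34354
loan_id=18: ✓ → 20680
loan_id=19: ✗
loan_id=20: ✓ → 39492
loan_id=21: ✗
loan_id=22: ✗
paid_sum = 50700 + 66755 + 55455 + 63159 + 43469 + 34354 + 20680 + 39492 = 374064

term_mo_sum=241896, default_avg=56127.25, paid_sum=374064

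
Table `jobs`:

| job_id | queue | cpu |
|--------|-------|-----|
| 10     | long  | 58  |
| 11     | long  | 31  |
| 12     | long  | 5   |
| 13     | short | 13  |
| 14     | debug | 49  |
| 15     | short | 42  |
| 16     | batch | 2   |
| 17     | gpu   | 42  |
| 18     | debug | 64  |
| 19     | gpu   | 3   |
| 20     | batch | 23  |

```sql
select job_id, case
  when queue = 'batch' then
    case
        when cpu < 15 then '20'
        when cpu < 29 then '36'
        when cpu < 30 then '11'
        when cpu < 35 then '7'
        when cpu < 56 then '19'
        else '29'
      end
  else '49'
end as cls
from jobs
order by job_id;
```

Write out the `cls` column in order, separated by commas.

job_id=10: queue='long' → outer ELSE → 49
job_id=11: queue='long' → outer ELSE → 49
job_id=12: queue='long' → outer ELSE → 49
job_id=13: queue='short' → outer ELSE → 49
job_id=14: queue='debug' → outer ELSE → 49
job_id=15: queue='short' → outer ELSE → 49
job_id=16: queue='batch' → inner[cpu < 15] → 20
job_id=17: queue='gpu' → outer ELSE → 49
job_id=18: queue='debug' → outer ELSE → 49
job_id=19: queue='gpu' → outer ELSE → 49
job_id=20: queue='batch' → inner[cpu < 29] → 36

49, 49, 49, 49, 49, 49, 20, 49, 49, 49, 36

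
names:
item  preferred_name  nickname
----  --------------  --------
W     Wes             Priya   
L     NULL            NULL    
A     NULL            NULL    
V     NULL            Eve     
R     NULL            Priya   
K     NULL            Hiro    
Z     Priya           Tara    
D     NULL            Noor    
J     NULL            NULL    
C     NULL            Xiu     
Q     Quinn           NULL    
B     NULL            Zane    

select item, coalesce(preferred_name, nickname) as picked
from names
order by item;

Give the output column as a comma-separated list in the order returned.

NULL, Zane, Xiu, Noor, NULL, Hiro, NULL, Quinn, Priya, Eve, Wes, Priya

item=A: preferred_name=NULL, nickname=NULL (all NULL) → NULL
item=B: preferred_name=NULL, nickname=Zane → Zane
item=C: preferred_name=NULL, nickname=Xiu → Xiu
item=D: preferred_name=NULL, nickname=Noor → Noor
item=J: preferred_name=NULL, nickname=NULL (all NULL) → NULL
item=K: preferred_name=NULL, nickname=Hiro → Hiro
item=L: preferred_name=NULL, nickname=NULL (all NULL) → NULL
item=Q: preferred_name=Quinn → Quinn
item=R: preferred_name=NULL, nickname=Priya → Priya
item=V: preferred_name=NULL, nickname=Eve → Eve
item=W: preferred_name=Wes → Wes
item=Z: preferred_name=Priya → Priya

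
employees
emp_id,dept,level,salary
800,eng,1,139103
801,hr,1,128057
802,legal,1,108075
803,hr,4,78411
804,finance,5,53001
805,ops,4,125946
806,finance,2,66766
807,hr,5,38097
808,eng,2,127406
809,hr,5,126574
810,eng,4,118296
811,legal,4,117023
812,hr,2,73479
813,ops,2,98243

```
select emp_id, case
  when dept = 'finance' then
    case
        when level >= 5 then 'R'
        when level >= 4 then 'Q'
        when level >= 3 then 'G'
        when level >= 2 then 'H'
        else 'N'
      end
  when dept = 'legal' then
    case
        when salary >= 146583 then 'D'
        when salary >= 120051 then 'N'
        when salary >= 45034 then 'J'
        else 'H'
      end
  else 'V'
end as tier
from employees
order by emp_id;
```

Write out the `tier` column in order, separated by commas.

V, V, J, V, R, V, H, V, V, V, V, J, V, V

emp_id=800: dept='eng' → outer ELSE → V
emp_id=801: dept='hr' → outer ELSE → V
emp_id=802: dept='legal' → inner[salary >= 45034] → J
emp_id=803: dept='hr' → outer ELSE → V
emp_id=804: dept='finance' → inner[level >= 5] → R
emp_id=805: dept='ops' → outer ELSE → V
emp_id=806: dept='finance' → inner[level >= 2] → H
emp_id=807: dept='hr' → outer ELSE → V
emp_id=808: dept='eng' → outer ELSE → V
emp_id=809: dept='hr' → outer ELSE → V
emp_id=810: dept='eng' → outer ELSE → V
emp_id=811: dept='legal' → inner[salary >= 45034] → J
emp_id=812: dept='hr' → outer ELSE → V
emp_id=813: dept='ops' → outer ELSE → V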